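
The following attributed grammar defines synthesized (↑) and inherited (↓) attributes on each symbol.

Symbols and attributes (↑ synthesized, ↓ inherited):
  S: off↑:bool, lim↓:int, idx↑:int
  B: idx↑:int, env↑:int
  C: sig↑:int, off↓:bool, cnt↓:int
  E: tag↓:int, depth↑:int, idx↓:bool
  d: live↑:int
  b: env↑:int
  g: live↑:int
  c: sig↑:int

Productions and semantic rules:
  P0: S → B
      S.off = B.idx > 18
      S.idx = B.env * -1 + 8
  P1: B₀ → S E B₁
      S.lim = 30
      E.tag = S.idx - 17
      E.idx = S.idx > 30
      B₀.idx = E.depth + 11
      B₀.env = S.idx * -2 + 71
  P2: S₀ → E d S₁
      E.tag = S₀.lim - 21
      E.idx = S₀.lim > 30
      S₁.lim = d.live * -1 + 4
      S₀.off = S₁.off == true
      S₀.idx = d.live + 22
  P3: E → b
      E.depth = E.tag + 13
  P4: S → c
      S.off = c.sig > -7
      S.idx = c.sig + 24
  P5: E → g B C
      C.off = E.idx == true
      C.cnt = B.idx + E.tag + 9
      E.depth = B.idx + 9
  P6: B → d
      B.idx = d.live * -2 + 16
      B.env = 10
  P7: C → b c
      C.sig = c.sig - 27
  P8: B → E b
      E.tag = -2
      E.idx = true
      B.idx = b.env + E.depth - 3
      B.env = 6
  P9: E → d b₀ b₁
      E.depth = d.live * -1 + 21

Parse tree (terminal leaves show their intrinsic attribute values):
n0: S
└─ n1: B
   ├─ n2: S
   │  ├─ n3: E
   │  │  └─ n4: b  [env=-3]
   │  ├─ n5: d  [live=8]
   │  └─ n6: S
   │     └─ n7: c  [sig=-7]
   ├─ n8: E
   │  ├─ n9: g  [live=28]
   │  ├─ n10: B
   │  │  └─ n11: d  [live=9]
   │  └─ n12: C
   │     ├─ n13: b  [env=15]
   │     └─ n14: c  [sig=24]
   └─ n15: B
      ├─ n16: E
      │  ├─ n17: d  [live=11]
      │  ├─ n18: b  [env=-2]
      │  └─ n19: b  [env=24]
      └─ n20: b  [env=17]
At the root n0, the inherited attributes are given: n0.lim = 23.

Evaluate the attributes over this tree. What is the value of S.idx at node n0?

-3

1. n0.lim = 23  [given at root]
2. n2.lim = 30  [30]
3. n3.tag = 9  [S₀.lim - 21]
4. n3.idx = false  [S₀.lim > 30]
5. n4.env = -3  [terminal]
6. n3.depth = 22  [E.tag + 13]
7. n5.live = 8  [terminal]
8. n6.lim = -4  [d.live * -1 + 4]
9. n7.sig = -7  [terminal]
10. n6.off = false  [c.sig > -7]
11. n6.idx = 17  [c.sig + 24]
12. n2.off = false  [S₁.off == true]
13. n2.idx = 30  [d.live + 22]
14. n8.tag = 13  [S.idx - 17]
15. n8.idx = false  [S.idx > 30]
16. n9.live = 28  [terminal]
17. n11.live = 9  [terminal]
18. n10.idx = -2  [d.live * -2 + 16]
19. n10.env = 10  [10]
20. n12.off = false  [E.idx == true]
21. n12.cnt = 20  [B.idx + E.tag + 9]
22. n13.env = 15  [terminal]
23. n14.sig = 24  [terminal]
24. n12.sig = -3  [c.sig - 27]
25. n8.depth = 7  [B.idx + 9]
26. n16.tag = -2  [-2]
27. n16.idx = true  [true]
28. n17.live = 11  [terminal]
29. n18.env = -2  [terminal]
30. n19.env = 24  [terminal]
31. n16.depth = 10  [d.live * -1 + 21]
32. n20.env = 17  [terminal]
33. n15.idx = 24  [b.env + E.depth - 3]
34. n15.env = 6  [6]
35. n1.idx = 18  [E.depth + 11]
36. n1.env = 11  [S.idx * -2 + 71]
37. n0.off = false  [B.idx > 18]
38. n0.idx = -3  [B.env * -1 + 8]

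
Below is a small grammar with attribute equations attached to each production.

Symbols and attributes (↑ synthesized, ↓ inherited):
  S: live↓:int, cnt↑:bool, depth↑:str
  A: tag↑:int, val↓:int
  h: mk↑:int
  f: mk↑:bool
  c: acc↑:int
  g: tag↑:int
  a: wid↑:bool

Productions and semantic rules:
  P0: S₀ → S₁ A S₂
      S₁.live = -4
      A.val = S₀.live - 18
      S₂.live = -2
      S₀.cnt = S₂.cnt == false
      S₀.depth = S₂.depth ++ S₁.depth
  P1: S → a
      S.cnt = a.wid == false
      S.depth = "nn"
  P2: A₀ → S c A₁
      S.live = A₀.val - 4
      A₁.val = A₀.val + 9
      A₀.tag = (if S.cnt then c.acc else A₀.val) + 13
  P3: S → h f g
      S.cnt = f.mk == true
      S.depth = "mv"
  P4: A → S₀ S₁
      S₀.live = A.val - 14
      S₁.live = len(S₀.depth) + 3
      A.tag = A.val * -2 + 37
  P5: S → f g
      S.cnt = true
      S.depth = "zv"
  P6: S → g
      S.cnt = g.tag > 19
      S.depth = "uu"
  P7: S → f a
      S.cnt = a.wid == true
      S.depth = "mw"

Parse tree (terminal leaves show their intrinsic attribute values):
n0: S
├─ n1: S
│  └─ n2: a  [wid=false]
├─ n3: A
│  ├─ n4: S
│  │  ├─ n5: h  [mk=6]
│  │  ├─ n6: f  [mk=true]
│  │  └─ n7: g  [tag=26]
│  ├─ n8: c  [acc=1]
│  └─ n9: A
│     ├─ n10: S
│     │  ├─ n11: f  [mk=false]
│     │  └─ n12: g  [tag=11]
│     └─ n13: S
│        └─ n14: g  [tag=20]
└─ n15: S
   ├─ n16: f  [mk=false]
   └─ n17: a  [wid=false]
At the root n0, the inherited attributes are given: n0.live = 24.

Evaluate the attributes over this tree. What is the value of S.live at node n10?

1. n0.live = 24  [given at root]
2. n1.live = -4  [-4]
3. n2.wid = false  [terminal]
4. n1.cnt = true  [a.wid == false]
5. n1.depth = "nn"  ["nn"]
6. n3.val = 6  [S₀.live - 18]
7. n4.live = 2  [A₀.val - 4]
8. n5.mk = 6  [terminal]
9. n6.mk = true  [terminal]
10. n7.tag = 26  [terminal]
11. n4.cnt = true  [f.mk == true]
12. n4.depth = "mv"  ["mv"]
13. n8.acc = 1  [terminal]
14. n9.val = 15  [A₀.val + 9]
15. n10.live = 1  [A.val - 14]
16. n11.mk = false  [terminal]
17. n12.tag = 11  [terminal]
18. n10.cnt = true  [true]
19. n10.depth = "zv"  ["zv"]
20. n13.live = 5  [len(S₀.depth) + 3]
21. n14.tag = 20  [terminal]
22. n13.cnt = true  [g.tag > 19]
23. n13.depth = "uu"  ["uu"]
24. n9.tag = 7  [A.val * -2 + 37]
25. n3.tag = 14  [(if S.cnt then c.acc else A₀.val) + 13]
26. n15.live = -2  [-2]
27. n16.mk = false  [terminal]
28. n17.wid = false  [terminal]
29. n15.cnt = false  [a.wid == true]
30. n15.depth = "mw"  ["mw"]
31. n0.cnt = true  [S₂.cnt == false]
32. n0.depth = "mwnn"  [S₂.depth ++ S₁.depth]

1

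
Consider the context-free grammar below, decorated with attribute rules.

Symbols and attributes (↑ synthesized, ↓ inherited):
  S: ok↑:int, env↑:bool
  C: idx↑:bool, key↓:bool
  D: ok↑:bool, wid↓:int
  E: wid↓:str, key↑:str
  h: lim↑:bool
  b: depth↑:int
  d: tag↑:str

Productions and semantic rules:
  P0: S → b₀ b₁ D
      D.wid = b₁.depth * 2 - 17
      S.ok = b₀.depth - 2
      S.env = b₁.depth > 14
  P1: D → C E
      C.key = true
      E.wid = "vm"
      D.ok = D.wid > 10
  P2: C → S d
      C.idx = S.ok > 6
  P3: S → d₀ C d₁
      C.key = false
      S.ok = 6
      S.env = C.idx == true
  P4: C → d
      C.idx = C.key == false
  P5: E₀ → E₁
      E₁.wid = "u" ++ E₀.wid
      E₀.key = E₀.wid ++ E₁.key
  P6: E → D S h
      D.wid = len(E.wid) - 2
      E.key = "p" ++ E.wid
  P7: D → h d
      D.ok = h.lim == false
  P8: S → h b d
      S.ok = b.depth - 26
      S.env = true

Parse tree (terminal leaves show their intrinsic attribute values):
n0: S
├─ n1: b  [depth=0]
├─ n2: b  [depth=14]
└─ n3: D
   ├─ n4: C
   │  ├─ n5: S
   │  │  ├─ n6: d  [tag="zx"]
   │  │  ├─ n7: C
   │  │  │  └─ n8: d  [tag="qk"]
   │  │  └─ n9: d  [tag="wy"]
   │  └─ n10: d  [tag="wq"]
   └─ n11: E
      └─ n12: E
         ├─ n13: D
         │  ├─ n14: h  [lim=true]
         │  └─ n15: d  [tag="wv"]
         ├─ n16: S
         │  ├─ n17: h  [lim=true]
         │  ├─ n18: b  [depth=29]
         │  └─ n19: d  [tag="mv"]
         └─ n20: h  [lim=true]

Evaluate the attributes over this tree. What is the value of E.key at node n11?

1. n1.depth = 0  [terminal]
2. n2.depth = 14  [terminal]
3. n3.wid = 11  [b₁.depth * 2 - 17]
4. n4.key = true  [true]
5. n6.tag = "zx"  [terminal]
6. n7.key = false  [false]
7. n8.tag = "qk"  [terminal]
8. n7.idx = true  [C.key == false]
9. n9.tag = "wy"  [terminal]
10. n5.ok = 6  [6]
11. n5.env = true  [C.idx == true]
12. n10.tag = "wq"  [terminal]
13. n4.idx = false  [S.ok > 6]
14. n11.wid = "vm"  ["vm"]
15. n12.wid = "uvm"  ["u" ++ E₀.wid]
16. n13.wid = 1  [len(E.wid) - 2]
17. n14.lim = true  [terminal]
18. n15.tag = "wv"  [terminal]
19. n13.ok = false  [h.lim == false]
20. n17.lim = true  [terminal]
21. n18.depth = 29  [terminal]
22. n19.tag = "mv"  [terminal]
23. n16.ok = 3  [b.depth - 26]
24. n16.env = true  [true]
25. n20.lim = true  [terminal]
26. n12.key = "puvm"  ["p" ++ E.wid]
27. n11.key = "vmpuvm"  [E₀.wid ++ E₁.key]
28. n3.ok = true  [D.wid > 10]
29. n0.ok = -2  [b₀.depth - 2]
30. n0.env = false  [b₁.depth > 14]

"vmpuvm"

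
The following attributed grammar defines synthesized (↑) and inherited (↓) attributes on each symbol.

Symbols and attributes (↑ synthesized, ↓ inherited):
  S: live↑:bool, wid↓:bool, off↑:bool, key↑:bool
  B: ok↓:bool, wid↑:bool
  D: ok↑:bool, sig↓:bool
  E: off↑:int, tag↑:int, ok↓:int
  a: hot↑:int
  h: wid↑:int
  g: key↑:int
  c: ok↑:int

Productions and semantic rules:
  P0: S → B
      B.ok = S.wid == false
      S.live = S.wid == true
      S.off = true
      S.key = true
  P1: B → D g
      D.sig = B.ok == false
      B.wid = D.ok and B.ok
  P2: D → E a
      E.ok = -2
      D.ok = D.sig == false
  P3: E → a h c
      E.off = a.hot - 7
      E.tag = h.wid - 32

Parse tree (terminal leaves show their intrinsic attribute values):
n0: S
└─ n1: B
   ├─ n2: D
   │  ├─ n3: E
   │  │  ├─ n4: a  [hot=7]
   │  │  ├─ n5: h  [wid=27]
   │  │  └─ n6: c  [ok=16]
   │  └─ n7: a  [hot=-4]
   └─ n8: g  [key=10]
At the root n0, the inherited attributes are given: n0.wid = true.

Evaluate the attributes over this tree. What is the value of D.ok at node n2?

false

1. n0.wid = true  [given at root]
2. n1.ok = false  [S.wid == false]
3. n2.sig = true  [B.ok == false]
4. n3.ok = -2  [-2]
5. n4.hot = 7  [terminal]
6. n5.wid = 27  [terminal]
7. n6.ok = 16  [terminal]
8. n3.off = 0  [a.hot - 7]
9. n3.tag = -5  [h.wid - 32]
10. n7.hot = -4  [terminal]
11. n2.ok = false  [D.sig == false]
12. n8.key = 10  [terminal]
13. n1.wid = false  [D.ok and B.ok]
14. n0.live = true  [S.wid == true]
15. n0.off = true  [true]
16. n0.key = true  [true]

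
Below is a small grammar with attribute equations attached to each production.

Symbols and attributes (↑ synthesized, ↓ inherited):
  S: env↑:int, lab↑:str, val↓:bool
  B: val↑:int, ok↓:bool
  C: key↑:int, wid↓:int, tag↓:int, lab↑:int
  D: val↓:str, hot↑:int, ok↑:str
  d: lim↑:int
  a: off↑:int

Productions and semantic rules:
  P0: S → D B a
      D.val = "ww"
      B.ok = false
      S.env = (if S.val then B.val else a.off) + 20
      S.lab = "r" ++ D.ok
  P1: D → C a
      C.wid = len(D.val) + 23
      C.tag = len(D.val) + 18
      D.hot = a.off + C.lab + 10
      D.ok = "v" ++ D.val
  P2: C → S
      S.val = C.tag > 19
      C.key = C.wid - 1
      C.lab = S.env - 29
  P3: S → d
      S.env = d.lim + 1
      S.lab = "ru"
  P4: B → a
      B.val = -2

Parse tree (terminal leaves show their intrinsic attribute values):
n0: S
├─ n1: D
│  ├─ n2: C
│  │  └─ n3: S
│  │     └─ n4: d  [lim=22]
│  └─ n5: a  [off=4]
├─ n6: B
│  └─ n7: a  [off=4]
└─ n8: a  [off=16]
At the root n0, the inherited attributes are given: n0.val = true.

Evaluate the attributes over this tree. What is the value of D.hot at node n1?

8

1. n0.val = true  [given at root]
2. n1.val = "ww"  ["ww"]
3. n2.wid = 25  [len(D.val) + 23]
4. n2.tag = 20  [len(D.val) + 18]
5. n3.val = true  [C.tag > 19]
6. n4.lim = 22  [terminal]
7. n3.env = 23  [d.lim + 1]
8. n3.lab = "ru"  ["ru"]
9. n2.key = 24  [C.wid - 1]
10. n2.lab = -6  [S.env - 29]
11. n5.off = 4  [terminal]
12. n1.hot = 8  [a.off + C.lab + 10]
13. n1.ok = "vww"  ["v" ++ D.val]
14. n6.ok = false  [false]
15. n7.off = 4  [terminal]
16. n6.val = -2  [-2]
17. n8.off = 16  [terminal]
18. n0.env = 18  [(if S.val then B.val else a.off) + 20]
19. n0.lab = "rvww"  ["r" ++ D.ok]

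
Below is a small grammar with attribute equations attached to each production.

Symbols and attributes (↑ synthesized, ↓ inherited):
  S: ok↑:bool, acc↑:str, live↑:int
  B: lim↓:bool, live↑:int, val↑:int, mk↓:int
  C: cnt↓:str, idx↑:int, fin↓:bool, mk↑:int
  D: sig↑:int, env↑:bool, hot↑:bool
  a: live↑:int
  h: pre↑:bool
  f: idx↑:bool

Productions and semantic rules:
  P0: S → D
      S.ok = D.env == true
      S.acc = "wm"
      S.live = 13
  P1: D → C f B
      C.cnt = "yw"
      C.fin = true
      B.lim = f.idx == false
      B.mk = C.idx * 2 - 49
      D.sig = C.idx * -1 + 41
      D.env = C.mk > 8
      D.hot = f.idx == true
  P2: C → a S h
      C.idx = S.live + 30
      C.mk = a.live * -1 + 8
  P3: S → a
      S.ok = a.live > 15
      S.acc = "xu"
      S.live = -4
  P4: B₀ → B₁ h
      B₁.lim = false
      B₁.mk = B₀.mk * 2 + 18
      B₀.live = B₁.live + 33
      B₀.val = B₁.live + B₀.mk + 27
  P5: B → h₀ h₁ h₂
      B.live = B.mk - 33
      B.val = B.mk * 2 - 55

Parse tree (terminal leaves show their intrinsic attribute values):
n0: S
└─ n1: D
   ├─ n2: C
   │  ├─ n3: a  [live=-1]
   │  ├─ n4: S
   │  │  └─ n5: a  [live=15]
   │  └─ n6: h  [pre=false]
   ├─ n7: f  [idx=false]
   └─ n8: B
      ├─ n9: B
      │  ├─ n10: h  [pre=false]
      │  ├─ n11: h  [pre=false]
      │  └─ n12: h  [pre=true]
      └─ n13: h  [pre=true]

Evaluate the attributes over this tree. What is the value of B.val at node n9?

1. n2.cnt = "yw"  ["yw"]
2. n2.fin = true  [true]
3. n3.live = -1  [terminal]
4. n5.live = 15  [terminal]
5. n4.ok = false  [a.live > 15]
6. n4.acc = "xu"  ["xu"]
7. n4.live = -4  [-4]
8. n6.pre = false  [terminal]
9. n2.idx = 26  [S.live + 30]
10. n2.mk = 9  [a.live * -1 + 8]
11. n7.idx = false  [terminal]
12. n8.lim = true  [f.idx == false]
13. n8.mk = 3  [C.idx * 2 - 49]
14. n9.lim = false  [false]
15. n9.mk = 24  [B₀.mk * 2 + 18]
16. n10.pre = false  [terminal]
17. n11.pre = false  [terminal]
18. n12.pre = true  [terminal]
19. n9.live = -9  [B.mk - 33]
20. n9.val = -7  [B.mk * 2 - 55]
21. n13.pre = true  [terminal]
22. n8.live = 24  [B₁.live + 33]
23. n8.val = 21  [B₁.live + B₀.mk + 27]
24. n1.sig = 15  [C.idx * -1 + 41]
25. n1.env = true  [C.mk > 8]
26. n1.hot = false  [f.idx == true]
27. n0.ok = true  [D.env == true]
28. n0.acc = "wm"  ["wm"]
29. n0.live = 13  [13]

-7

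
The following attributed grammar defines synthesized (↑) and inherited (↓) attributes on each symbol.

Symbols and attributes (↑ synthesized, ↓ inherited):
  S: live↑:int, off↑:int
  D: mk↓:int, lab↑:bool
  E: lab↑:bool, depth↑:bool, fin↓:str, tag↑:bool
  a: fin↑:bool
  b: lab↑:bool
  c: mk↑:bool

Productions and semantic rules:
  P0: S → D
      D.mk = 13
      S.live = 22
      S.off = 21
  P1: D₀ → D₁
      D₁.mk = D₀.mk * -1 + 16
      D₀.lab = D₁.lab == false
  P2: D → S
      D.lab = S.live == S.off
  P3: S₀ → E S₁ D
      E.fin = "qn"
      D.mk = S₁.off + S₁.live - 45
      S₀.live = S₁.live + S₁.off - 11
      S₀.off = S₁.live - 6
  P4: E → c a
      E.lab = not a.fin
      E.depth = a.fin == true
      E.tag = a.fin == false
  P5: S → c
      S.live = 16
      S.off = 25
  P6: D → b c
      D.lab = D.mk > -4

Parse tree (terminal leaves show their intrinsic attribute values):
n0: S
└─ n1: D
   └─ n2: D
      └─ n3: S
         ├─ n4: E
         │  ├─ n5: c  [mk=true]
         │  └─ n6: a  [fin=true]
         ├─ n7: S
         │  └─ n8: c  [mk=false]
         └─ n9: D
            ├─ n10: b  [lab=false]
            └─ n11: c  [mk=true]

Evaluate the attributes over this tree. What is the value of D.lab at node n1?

1. n1.mk = 13  [13]
2. n2.mk = 3  [D₀.mk * -1 + 16]
3. n4.fin = "qn"  ["qn"]
4. n5.mk = true  [terminal]
5. n6.fin = true  [terminal]
6. n4.lab = false  [not a.fin]
7. n4.depth = true  [a.fin == true]
8. n4.tag = false  [a.fin == false]
9. n8.mk = false  [terminal]
10. n7.live = 16  [16]
11. n7.off = 25  [25]
12. n9.mk = -4  [S₁.off + S₁.live - 45]
13. n10.lab = false  [terminal]
14. n11.mk = true  [terminal]
15. n9.lab = false  [D.mk > -4]
16. n3.live = 30  [S₁.live + S₁.off - 11]
17. n3.off = 10  [S₁.live - 6]
18. n2.lab = false  [S.live == S.off]
19. n1.lab = true  [D₁.lab == false]
20. n0.live = 22  [22]
21. n0.off = 21  [21]

true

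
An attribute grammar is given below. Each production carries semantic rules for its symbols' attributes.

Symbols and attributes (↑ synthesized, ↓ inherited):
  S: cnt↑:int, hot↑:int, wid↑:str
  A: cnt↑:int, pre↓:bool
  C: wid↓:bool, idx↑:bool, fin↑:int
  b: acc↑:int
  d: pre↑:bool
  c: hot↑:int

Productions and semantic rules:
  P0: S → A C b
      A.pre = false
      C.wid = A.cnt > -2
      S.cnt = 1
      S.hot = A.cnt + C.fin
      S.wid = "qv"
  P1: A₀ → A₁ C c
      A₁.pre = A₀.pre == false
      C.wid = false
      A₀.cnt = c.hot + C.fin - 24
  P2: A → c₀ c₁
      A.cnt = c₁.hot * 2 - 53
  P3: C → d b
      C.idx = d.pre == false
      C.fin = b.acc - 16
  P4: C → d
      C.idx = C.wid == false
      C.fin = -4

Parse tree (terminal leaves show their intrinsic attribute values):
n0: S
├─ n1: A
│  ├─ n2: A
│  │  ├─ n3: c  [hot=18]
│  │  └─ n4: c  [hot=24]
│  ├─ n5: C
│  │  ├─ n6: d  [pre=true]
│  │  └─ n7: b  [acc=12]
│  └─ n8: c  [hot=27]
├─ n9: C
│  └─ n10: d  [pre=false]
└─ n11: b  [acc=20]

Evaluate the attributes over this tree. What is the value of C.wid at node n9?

1. n1.pre = false  [false]
2. n2.pre = true  [A₀.pre == false]
3. n3.hot = 18  [terminal]
4. n4.hot = 24  [terminal]
5. n2.cnt = -5  [c₁.hot * 2 - 53]
6. n5.wid = false  [false]
7. n6.pre = true  [terminal]
8. n7.acc = 12  [terminal]
9. n5.idx = false  [d.pre == false]
10. n5.fin = -4  [b.acc - 16]
11. n8.hot = 27  [terminal]
12. n1.cnt = -1  [c.hot + C.fin - 24]
13. n9.wid = true  [A.cnt > -2]
14. n10.pre = false  [terminal]
15. n9.idx = false  [C.wid == false]
16. n9.fin = -4  [-4]
17. n11.acc = 20  [terminal]
18. n0.cnt = 1  [1]
19. n0.hot = -5  [A.cnt + C.fin]
20. n0.wid = "qv"  ["qv"]

true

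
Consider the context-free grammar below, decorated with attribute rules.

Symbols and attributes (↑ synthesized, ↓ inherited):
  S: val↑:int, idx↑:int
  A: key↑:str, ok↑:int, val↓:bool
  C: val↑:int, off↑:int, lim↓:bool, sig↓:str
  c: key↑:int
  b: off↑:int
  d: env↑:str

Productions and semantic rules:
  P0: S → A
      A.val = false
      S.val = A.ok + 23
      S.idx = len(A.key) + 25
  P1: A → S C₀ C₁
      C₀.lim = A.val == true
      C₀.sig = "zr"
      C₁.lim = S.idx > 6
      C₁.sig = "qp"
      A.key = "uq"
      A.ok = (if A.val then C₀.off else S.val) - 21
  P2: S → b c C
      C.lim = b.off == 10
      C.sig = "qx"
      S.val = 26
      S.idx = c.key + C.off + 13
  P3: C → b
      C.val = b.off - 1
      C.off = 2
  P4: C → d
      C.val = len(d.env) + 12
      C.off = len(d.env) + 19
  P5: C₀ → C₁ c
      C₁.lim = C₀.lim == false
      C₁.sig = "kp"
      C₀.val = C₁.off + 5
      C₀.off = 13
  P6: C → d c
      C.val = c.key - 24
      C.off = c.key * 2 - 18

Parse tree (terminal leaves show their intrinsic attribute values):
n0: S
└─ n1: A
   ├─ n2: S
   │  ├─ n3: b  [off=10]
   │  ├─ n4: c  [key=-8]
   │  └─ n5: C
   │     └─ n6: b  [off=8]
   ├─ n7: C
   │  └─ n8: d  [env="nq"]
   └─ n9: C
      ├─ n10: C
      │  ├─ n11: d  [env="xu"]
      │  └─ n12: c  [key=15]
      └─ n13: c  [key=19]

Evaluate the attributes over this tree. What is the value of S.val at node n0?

28

1. n1.val = false  [false]
2. n3.off = 10  [terminal]
3. n4.key = -8  [terminal]
4. n5.lim = true  [b.off == 10]
5. n5.sig = "qx"  ["qx"]
6. n6.off = 8  [terminal]
7. n5.val = 7  [b.off - 1]
8. n5.off = 2  [2]
9. n2.val = 26  [26]
10. n2.idx = 7  [c.key + C.off + 13]
11. n7.lim = false  [A.val == true]
12. n7.sig = "zr"  ["zr"]
13. n8.env = "nq"  [terminal]
14. n7.val = 14  [len(d.env) + 12]
15. n7.off = 21  [len(d.env) + 19]
16. n9.lim = true  [S.idx > 6]
17. n9.sig = "qp"  ["qp"]
18. n10.lim = false  [C₀.lim == false]
19. n10.sig = "kp"  ["kp"]
20. n11.env = "xu"  [terminal]
21. n12.key = 15  [terminal]
22. n10.val = -9  [c.key - 24]
23. n10.off = 12  [c.key * 2 - 18]
24. n13.key = 19  [terminal]
25. n9.val = 17  [C₁.off + 5]
26. n9.off = 13  [13]
27. n1.key = "uq"  ["uq"]
28. n1.ok = 5  [(if A.val then C₀.off else S.val) - 21]
29. n0.val = 28  [A.ok + 23]
30. n0.idx = 27  [len(A.key) + 25]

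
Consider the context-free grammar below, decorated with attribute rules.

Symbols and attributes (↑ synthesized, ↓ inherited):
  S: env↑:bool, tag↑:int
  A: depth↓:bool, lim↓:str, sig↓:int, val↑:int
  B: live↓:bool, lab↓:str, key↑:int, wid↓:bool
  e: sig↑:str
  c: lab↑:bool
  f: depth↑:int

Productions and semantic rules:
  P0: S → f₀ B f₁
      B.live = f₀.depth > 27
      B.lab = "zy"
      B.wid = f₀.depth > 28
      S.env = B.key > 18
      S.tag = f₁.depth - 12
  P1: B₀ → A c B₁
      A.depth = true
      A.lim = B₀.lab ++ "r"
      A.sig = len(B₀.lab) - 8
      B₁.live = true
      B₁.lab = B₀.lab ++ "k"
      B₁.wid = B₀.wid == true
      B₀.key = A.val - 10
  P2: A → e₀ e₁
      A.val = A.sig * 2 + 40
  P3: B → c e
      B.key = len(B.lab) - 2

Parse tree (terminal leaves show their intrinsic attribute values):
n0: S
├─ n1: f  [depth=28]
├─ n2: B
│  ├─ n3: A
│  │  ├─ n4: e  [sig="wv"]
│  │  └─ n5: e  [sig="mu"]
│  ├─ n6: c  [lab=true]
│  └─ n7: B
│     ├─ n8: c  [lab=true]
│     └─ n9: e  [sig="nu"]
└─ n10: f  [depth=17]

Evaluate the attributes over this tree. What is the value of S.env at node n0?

false

1. n1.depth = 28  [terminal]
2. n2.live = true  [f₀.depth > 27]
3. n2.lab = "zy"  ["zy"]
4. n2.wid = false  [f₀.depth > 28]
5. n3.depth = true  [true]
6. n3.lim = "zyr"  [B₀.lab ++ "r"]
7. n3.sig = -6  [len(B₀.lab) - 8]
8. n4.sig = "wv"  [terminal]
9. n5.sig = "mu"  [terminal]
10. n3.val = 28  [A.sig * 2 + 40]
11. n6.lab = true  [terminal]
12. n7.live = true  [true]
13. n7.lab = "zyk"  [B₀.lab ++ "k"]
14. n7.wid = false  [B₀.wid == true]
15. n8.lab = true  [terminal]
16. n9.sig = "nu"  [terminal]
17. n7.key = 1  [len(B.lab) - 2]
18. n2.key = 18  [A.val - 10]
19. n10.depth = 17  [terminal]
20. n0.env = false  [B.key > 18]
21. n0.tag = 5  [f₁.depth - 12]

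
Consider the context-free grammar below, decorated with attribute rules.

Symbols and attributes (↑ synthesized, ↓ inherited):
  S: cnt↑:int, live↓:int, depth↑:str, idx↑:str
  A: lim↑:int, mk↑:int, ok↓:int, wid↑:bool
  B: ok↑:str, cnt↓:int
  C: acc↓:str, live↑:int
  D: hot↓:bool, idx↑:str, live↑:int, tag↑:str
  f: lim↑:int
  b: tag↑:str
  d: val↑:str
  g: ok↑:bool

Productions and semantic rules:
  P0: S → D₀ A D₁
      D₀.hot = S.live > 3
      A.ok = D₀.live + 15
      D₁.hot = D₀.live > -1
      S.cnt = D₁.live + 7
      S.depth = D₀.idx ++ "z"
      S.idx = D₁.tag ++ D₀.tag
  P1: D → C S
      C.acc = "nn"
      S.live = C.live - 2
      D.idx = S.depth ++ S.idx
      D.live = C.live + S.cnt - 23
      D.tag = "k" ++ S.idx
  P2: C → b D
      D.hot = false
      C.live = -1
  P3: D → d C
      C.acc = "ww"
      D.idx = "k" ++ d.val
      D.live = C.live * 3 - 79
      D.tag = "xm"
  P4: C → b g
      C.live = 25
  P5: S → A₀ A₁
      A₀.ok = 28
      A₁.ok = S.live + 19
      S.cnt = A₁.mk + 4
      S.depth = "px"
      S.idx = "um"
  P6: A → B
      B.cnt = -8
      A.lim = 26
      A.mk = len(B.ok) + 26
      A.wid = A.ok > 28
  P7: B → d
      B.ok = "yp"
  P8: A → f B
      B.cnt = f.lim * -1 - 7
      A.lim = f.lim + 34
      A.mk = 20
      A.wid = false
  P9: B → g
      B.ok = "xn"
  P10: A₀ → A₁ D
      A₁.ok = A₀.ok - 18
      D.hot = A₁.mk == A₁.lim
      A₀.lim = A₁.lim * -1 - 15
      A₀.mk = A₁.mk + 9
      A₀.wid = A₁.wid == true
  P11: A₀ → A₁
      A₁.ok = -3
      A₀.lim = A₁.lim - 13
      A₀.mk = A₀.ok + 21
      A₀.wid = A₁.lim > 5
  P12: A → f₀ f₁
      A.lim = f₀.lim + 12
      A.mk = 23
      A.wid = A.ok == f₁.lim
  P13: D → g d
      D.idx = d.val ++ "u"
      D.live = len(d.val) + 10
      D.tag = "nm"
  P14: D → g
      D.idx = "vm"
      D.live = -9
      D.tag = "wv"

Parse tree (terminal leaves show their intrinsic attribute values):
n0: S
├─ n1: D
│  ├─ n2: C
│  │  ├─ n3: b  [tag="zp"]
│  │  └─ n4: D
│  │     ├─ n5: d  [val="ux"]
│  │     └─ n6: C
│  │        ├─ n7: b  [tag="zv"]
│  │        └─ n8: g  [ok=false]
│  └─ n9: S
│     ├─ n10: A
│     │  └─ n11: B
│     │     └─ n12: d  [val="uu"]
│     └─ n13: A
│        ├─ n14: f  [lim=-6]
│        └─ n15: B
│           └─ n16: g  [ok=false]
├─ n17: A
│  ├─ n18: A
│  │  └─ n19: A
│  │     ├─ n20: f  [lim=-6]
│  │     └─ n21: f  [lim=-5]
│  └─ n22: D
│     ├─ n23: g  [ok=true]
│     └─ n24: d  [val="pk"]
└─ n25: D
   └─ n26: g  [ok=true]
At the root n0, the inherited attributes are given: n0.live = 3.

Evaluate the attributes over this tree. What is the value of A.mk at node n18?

1. n0.live = 3  [given at root]
2. n1.hot = false  [S.live > 3]
3. n2.acc = "nn"  ["nn"]
4. n3.tag = "zp"  [terminal]
5. n4.hot = false  [false]
6. n5.val = "ux"  [terminal]
7. n6.acc = "ww"  ["ww"]
8. n7.tag = "zv"  [terminal]
9. n8.ok = false  [terminal]
10. n6.live = 25  [25]
11. n4.idx = "kux"  ["k" ++ d.val]
12. n4.live = -4  [C.live * 3 - 79]
13. n4.tag = "xm"  ["xm"]
14. n2.live = -1  [-1]
15. n9.live = -3  [C.live - 2]
16. n10.ok = 28  [28]
17. n11.cnt = -8  [-8]
18. n12.val = "uu"  [terminal]
19. n11.ok = "yp"  ["yp"]
20. n10.lim = 26  [26]
21. n10.mk = 28  [len(B.ok) + 26]
22. n10.wid = false  [A.ok > 28]
23. n13.ok = 16  [S.live + 19]
24. n14.lim = -6  [terminal]
25. n15.cnt = -1  [f.lim * -1 - 7]
26. n16.ok = false  [terminal]
27. n15.ok = "xn"  ["xn"]
28. n13.lim = 28  [f.lim + 34]
29. n13.mk = 20  [20]
30. n13.wid = false  [false]
31. n9.cnt = 24  [A₁.mk + 4]
32. n9.depth = "px"  ["px"]
33. n9.idx = "um"  ["um"]
34. n1.idx = "pxum"  [S.depth ++ S.idx]
35. n1.live = 0  [C.live + S.cnt - 23]
36. n1.tag = "kum"  ["k" ++ S.idx]
37. n17.ok = 15  [D₀.live + 15]
38. n18.ok = -3  [A₀.ok - 18]
39. n19.ok = -3  [-3]
40. n20.lim = -6  [terminal]
41. n21.lim = -5  [terminal]
42. n19.lim = 6  [f₀.lim + 12]
43. n19.mk = 23  [23]
44. n19.wid = false  [A.ok == f₁.lim]
45. n18.lim = -7  [A₁.lim - 13]
46. n18.mk = 18  [A₀.ok + 21]
47. n18.wid = true  [A₁.lim > 5]
48. n22.hot = false  [A₁.mk == A₁.lim]
49. n23.ok = true  [terminal]
50. n24.val = "pk"  [terminal]
51. n22.idx = "pku"  [d.val ++ "u"]
52. n22.live = 12  [len(d.val) + 10]
53. n22.tag = "nm"  ["nm"]
54. n17.lim = -8  [A₁.lim * -1 - 15]
55. n17.mk = 27  [A₁.mk + 9]
56. n17.wid = true  [A₁.wid == true]
57. n25.hot = true  [D₀.live > -1]
58. n26.ok = true  [terminal]
59. n25.idx = "vm"  ["vm"]
60. n25.live = -9  [-9]
61. n25.tag = "wv"  ["wv"]
62. n0.cnt = -2  [D₁.live + 7]
63. n0.depth = "pxumz"  [D₀.idx ++ "z"]
64. n0.idx = "wvkum"  [D₁.tag ++ D₀.tag]

18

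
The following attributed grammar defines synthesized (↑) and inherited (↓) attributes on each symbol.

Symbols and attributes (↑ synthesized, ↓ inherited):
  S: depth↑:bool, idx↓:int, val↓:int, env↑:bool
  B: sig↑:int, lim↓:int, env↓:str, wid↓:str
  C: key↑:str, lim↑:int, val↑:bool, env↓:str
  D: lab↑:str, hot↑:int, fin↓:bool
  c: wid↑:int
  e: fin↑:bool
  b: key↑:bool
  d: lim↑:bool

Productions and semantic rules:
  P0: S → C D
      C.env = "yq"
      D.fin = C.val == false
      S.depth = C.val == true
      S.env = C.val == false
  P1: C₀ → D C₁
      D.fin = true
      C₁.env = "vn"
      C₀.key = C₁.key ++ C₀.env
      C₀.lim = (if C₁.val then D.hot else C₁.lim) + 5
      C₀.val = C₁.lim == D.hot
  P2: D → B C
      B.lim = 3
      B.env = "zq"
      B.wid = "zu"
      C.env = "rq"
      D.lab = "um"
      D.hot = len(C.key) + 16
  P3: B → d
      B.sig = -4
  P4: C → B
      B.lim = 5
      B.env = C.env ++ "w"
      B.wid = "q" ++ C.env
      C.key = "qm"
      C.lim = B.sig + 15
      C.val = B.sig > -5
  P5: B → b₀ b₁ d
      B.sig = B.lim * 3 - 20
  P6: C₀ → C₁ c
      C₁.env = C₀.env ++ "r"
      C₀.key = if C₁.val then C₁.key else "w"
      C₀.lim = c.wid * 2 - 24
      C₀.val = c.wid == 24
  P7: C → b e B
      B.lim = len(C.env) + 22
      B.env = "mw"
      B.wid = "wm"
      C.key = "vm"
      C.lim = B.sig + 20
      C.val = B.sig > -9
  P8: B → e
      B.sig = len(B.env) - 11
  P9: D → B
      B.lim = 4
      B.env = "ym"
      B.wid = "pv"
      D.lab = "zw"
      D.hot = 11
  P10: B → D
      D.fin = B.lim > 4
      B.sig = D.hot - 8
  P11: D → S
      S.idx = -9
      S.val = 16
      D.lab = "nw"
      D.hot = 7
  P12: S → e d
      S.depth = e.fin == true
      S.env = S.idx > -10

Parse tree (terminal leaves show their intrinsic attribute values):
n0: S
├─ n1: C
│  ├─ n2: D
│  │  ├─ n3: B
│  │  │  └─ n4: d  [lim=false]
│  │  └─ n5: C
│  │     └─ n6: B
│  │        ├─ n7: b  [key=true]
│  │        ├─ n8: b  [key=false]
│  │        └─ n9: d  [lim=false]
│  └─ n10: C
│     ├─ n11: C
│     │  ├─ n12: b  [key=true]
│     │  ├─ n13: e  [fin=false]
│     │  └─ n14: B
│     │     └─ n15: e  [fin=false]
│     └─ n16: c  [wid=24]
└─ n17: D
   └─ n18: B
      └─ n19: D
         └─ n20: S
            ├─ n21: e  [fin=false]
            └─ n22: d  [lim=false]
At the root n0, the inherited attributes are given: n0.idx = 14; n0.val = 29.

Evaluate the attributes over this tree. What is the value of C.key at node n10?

1. n0.idx = 14  [given at root]
2. n0.val = 29  [given at root]
3. n1.env = "yq"  ["yq"]
4. n2.fin = true  [true]
5. n3.lim = 3  [3]
6. n3.env = "zq"  ["zq"]
7. n3.wid = "zu"  ["zu"]
8. n4.lim = false  [terminal]
9. n3.sig = -4  [-4]
10. n5.env = "rq"  ["rq"]
11. n6.lim = 5  [5]
12. n6.env = "rqw"  [C.env ++ "w"]
13. n6.wid = "qrq"  ["q" ++ C.env]
14. n7.key = true  [terminal]
15. n8.key = false  [terminal]
16. n9.lim = false  [terminal]
17. n6.sig = -5  [B.lim * 3 - 20]
18. n5.key = "qm"  ["qm"]
19. n5.lim = 10  [B.sig + 15]
20. n5.val = false  [B.sig > -5]
21. n2.lab = "um"  ["um"]
22. n2.hot = 18  [len(C.key) + 16]
23. n10.env = "vn"  ["vn"]
24. n11.env = "vnr"  [C₀.env ++ "r"]
25. n12.key = true  [terminal]
26. n13.fin = false  [terminal]
27. n14.lim = 25  [len(C.env) + 22]
28. n14.env = "mw"  ["mw"]
29. n14.wid = "wm"  ["wm"]
30. n15.fin = false  [terminal]
31. n14.sig = -9  [len(B.env) - 11]
32. n11.key = "vm"  ["vm"]
33. n11.lim = 11  [B.sig + 20]
34. n11.val = false  [B.sig > -9]
35. n16.wid = 24  [terminal]
36. n10.key = "w"  [if C₁.val then C₁.key else "w"]
37. n10.lim = 24  [c.wid * 2 - 24]
38. n10.val = true  [c.wid == 24]
39. n1.key = "wyq"  [C₁.key ++ C₀.env]
40. n1.lim = 23  [(if C₁.val then D.hot else C₁.lim) + 5]
41. n1.val = false  [C₁.lim == D.hot]
42. n17.fin = true  [C.val == false]
43. n18.lim = 4  [4]
44. n18.env = "ym"  ["ym"]
45. n18.wid = "pv"  ["pv"]
46. n19.fin = false  [B.lim > 4]
47. n20.idx = -9  [-9]
48. n20.val = 16  [16]
49. n21.fin = false  [terminal]
50. n22.lim = false  [terminal]
51. n20.depth = false  [e.fin == true]
52. n20.env = true  [S.idx > -10]
53. n19.lab = "nw"  ["nw"]
54. n19.hot = 7  [7]
55. n18.sig = -1  [D.hot - 8]
56. n17.lab = "zw"  ["zw"]
57. n17.hot = 11  [11]
58. n0.depth = false  [C.val == true]
59. n0.env = true  [C.val == false]

"w"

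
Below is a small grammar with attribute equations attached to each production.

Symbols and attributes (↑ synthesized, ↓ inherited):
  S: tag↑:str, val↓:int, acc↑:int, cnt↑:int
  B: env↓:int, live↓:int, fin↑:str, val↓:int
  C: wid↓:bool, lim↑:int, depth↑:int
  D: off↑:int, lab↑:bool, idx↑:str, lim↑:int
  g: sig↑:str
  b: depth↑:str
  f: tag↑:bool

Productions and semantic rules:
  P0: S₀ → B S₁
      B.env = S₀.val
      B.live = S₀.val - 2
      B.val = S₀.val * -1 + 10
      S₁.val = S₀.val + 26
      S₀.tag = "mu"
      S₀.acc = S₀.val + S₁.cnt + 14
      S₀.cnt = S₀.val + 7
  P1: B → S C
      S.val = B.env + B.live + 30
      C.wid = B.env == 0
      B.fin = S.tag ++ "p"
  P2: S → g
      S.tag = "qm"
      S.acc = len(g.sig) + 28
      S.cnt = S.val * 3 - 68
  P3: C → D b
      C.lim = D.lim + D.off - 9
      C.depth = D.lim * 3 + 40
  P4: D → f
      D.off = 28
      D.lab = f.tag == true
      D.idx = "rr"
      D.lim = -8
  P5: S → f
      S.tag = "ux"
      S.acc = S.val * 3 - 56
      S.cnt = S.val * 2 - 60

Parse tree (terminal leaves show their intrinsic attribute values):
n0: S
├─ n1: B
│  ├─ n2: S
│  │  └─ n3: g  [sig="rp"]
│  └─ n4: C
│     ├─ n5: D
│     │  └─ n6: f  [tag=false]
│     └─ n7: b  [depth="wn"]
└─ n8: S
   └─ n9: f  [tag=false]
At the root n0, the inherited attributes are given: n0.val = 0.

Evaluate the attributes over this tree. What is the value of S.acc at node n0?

1. n0.val = 0  [given at root]
2. n1.env = 0  [S₀.val]
3. n1.live = -2  [S₀.val - 2]
4. n1.val = 10  [S₀.val * -1 + 10]
5. n2.val = 28  [B.env + B.live + 30]
6. n3.sig = "rp"  [terminal]
7. n2.tag = "qm"  ["qm"]
8. n2.acc = 30  [len(g.sig) + 28]
9. n2.cnt = 16  [S.val * 3 - 68]
10. n4.wid = true  [B.env == 0]
11. n6.tag = false  [terminal]
12. n5.off = 28  [28]
13. n5.lab = false  [f.tag == true]
14. n5.idx = "rr"  ["rr"]
15. n5.lim = -8  [-8]
16. n7.depth = "wn"  [terminal]
17. n4.lim = 11  [D.lim + D.off - 9]
18. n4.depth = 16  [D.lim * 3 + 40]
19. n1.fin = "qmp"  [S.tag ++ "p"]
20. n8.val = 26  [S₀.val + 26]
21. n9.tag = false  [terminal]
22. n8.tag = "ux"  ["ux"]
23. n8.acc = 22  [S.val * 3 - 56]
24. n8.cnt = -8  [S.val * 2 - 60]
25. n0.tag = "mu"  ["mu"]
26. n0.acc = 6  [S₀.val + S₁.cnt + 14]
27. n0.cnt = 7  [S₀.val + 7]

6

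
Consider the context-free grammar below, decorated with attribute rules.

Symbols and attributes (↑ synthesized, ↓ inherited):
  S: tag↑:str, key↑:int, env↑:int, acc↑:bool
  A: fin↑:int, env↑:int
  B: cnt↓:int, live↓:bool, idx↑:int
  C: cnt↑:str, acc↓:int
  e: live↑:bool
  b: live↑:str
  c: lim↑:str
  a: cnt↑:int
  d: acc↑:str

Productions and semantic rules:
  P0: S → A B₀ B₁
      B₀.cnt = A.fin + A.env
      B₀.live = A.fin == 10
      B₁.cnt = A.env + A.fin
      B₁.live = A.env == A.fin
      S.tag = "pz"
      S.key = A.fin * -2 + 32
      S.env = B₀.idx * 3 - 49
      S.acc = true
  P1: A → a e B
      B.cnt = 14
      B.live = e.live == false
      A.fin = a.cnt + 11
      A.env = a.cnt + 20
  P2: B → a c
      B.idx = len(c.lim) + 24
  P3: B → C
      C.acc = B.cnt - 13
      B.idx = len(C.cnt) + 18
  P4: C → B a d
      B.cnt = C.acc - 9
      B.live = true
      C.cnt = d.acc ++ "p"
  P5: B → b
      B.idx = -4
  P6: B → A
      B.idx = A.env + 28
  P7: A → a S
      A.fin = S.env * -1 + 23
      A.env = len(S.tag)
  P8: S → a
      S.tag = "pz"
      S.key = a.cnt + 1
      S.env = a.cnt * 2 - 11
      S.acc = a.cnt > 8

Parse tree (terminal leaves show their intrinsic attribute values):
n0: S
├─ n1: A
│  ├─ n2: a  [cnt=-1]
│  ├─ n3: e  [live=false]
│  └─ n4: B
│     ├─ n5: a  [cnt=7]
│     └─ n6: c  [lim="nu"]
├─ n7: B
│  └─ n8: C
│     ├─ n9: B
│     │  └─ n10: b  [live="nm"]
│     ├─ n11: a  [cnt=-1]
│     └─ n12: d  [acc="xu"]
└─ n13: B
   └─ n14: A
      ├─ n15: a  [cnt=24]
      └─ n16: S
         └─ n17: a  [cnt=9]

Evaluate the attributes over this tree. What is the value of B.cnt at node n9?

7

1. n2.cnt = -1  [terminal]
2. n3.live = false  [terminal]
3. n4.cnt = 14  [14]
4. n4.live = true  [e.live == false]
5. n5.cnt = 7  [terminal]
6. n6.lim = "nu"  [terminal]
7. n4.idx = 26  [len(c.lim) + 24]
8. n1.fin = 10  [a.cnt + 11]
9. n1.env = 19  [a.cnt + 20]
10. n7.cnt = 29  [A.fin + A.env]
11. n7.live = true  [A.fin == 10]
12. n8.acc = 16  [B.cnt - 13]
13. n9.cnt = 7  [C.acc - 9]
14. n9.live = true  [true]
15. n10.live = "nm"  [terminal]
16. n9.idx = -4  [-4]
17. n11.cnt = -1  [terminal]
18. n12.acc = "xu"  [terminal]
19. n8.cnt = "xup"  [d.acc ++ "p"]
20. n7.idx = 21  [len(C.cnt) + 18]
21. n13.cnt = 29  [A.env + A.fin]
22. n13.live = false  [A.env == A.fin]
23. n15.cnt = 24  [terminal]
24. n17.cnt = 9  [terminal]
25. n16.tag = "pz"  ["pz"]
26. n16.key = 10  [a.cnt + 1]
27. n16.env = 7  [a.cnt * 2 - 11]
28. n16.acc = true  [a.cnt > 8]
29. n14.fin = 16  [S.env * -1 + 23]
30. n14.env = 2  [len(S.tag)]
31. n13.idx = 30  [A.env + 28]
32. n0.tag = "pz"  ["pz"]
33. n0.key = 12  [A.fin * -2 + 32]
34. n0.env = 14  [B₀.idx * 3 - 49]
35. n0.acc = true  [true]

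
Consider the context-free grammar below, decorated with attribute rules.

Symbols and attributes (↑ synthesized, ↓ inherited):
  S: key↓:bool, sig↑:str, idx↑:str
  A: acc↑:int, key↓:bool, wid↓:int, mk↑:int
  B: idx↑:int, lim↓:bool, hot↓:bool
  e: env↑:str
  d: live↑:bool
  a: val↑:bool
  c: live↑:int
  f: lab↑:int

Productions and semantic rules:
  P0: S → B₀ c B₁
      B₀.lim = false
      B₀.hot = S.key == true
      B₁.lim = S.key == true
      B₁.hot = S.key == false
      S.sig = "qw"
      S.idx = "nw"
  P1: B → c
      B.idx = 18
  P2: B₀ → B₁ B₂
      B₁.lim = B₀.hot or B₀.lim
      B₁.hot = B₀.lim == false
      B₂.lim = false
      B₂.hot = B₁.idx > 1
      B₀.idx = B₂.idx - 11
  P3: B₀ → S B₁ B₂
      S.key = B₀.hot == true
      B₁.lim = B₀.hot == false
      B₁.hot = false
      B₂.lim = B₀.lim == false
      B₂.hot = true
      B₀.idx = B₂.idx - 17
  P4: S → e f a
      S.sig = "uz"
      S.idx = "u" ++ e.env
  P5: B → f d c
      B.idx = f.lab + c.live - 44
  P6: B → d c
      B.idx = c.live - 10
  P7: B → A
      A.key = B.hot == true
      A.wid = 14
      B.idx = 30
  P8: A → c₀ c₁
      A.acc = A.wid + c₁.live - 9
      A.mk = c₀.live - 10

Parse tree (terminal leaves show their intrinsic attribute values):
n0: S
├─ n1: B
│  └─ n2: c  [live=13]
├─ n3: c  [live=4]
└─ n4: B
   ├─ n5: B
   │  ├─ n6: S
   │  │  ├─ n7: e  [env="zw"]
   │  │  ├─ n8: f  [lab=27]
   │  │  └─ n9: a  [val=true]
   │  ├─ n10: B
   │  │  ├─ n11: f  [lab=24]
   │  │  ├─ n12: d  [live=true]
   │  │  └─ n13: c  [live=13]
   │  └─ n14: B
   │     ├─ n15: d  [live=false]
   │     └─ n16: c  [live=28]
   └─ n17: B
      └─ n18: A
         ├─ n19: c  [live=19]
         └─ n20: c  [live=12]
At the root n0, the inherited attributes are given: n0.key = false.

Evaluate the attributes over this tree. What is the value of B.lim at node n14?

false

1. n0.key = false  [given at root]
2. n1.lim = false  [false]
3. n1.hot = false  [S.key == true]
4. n2.live = 13  [terminal]
5. n1.idx = 18  [18]
6. n3.live = 4  [terminal]
7. n4.lim = false  [S.key == true]
8. n4.hot = true  [S.key == false]
9. n5.lim = true  [B₀.hot or B₀.lim]
10. n5.hot = true  [B₀.lim == false]
11. n6.key = true  [B₀.hot == true]
12. n7.env = "zw"  [terminal]
13. n8.lab = 27  [terminal]
14. n9.val = true  [terminal]
15. n6.sig = "uz"  ["uz"]
16. n6.idx = "uzw"  ["u" ++ e.env]
17. n10.lim = false  [B₀.hot == false]
18. n10.hot = false  [false]
19. n11.lab = 24  [terminal]
20. n12.live = true  [terminal]
21. n13.live = 13  [terminal]
22. n10.idx = -7  [f.lab + c.live - 44]
23. n14.lim = false  [B₀.lim == false]
24. n14.hot = true  [true]
25. n15.live = false  [terminal]
26. n16.live = 28  [terminal]
27. n14.idx = 18  [c.live - 10]
28. n5.idx = 1  [B₂.idx - 17]
29. n17.lim = false  [false]
30. n17.hot = false  [B₁.idx > 1]
31. n18.key = false  [B.hot == true]
32. n18.wid = 14  [14]
33. n19.live = 19  [terminal]
34. n20.live = 12  [terminal]
35. n18.acc = 17  [A.wid + c₁.live - 9]
36. n18.mk = 9  [c₀.live - 10]
37. n17.idx = 30  [30]
38. n4.idx = 19  [B₂.idx - 11]
39. n0.sig = "qw"  ["qw"]
40. n0.idx = "nw"  ["nw"]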